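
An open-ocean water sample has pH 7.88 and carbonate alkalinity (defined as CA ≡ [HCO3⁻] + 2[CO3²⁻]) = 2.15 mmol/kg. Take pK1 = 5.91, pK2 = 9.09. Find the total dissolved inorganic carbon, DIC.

DIC = 2.05 mmol/kg

CA = [HCO3⁻] + 2[CO3²⁻] = (α₁ + 2α₂)·DIC
At pH 7.88: [H⁺]/K1 = 10^-1.97 = 0.010715, K2/[H⁺] = 10^-1.21 = 0.061660
α₁ = 1/(1 + 0.010715 + 0.061660) = 1/1.0724 = 0.9325; α₂ = α₁·K2/[H⁺] = 0.05750
α₁ + 2α₂ = 1.0475
DIC = CA / (α₁ + 2α₂) = 2.15 / 1.0475 = 2.05 mmol/kg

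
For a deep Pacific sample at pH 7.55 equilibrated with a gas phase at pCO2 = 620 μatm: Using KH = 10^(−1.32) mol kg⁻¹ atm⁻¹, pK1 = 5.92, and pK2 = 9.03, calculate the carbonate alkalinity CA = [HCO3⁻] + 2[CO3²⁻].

[CO2*] = KH · pCO2 = 10^(−1.32) × 620×10^-6 = 2.968×10^-5 mol/kg
α₀ = 1/(1 + K1/[H⁺] + K1K2/[H⁺]²) = 1/(1 + 10^+1.63 + 10^+0.15) = 0.02219
DIC = [CO2*]/α₀ = 2.968×10^-5 / 0.02219 = 1.337 mmol/kg
CA = (α₁ + 2α₂)·DIC = (0.9465 + 2×0.03134) × 1.337 = 1.35 mmol/kg

CA = 1.35 mmol/kg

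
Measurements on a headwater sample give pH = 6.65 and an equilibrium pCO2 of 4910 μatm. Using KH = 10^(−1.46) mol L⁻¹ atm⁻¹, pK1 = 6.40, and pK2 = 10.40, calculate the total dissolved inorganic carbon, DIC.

[CO2*] = KH · pCO2 = 10^(−1.46) × 4910×10^-6 = 1.702×10^-4 mol/L
α₀ = 1/(1 + K1/[H⁺] + K1K2/[H⁺]²) = 1/(1 + 10^+0.25 + 10^-3.50) = 0.3599
DIC = [CO2*]/α₀ = 1.702×10^-4 / 0.3599 = 0.473 mmol/L

DIC = 0.473 mmol/L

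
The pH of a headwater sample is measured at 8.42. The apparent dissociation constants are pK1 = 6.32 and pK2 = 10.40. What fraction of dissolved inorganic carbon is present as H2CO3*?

α₀ = 0.00780

α₀ = 1 / (1 + K1/[H⁺] + K1K2/[H⁺]²) = 1 / (1 + 10^+2.10 + 10^+0.12)
   = 1 / (1 + 125.89 + 1.3183) = 1/128.21 = 0.007800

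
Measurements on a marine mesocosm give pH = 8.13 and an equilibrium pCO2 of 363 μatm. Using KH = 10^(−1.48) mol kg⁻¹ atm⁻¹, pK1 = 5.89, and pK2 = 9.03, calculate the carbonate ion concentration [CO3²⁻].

[CO2*] = KH · pCO2 = 10^(−1.48) × 363×10^-6 = 1.202×10^-5 mol/kg
α₀ = 1/(1 + K1/[H⁺] + K1K2/[H⁺]²) = 1/(1 + 10^+2.24 + 10^+1.34) = 0.005085
DIC = [CO2*]/α₀ = 1.202×10^-5 / 0.005085 = 2.364 mmol/kg
[CO3²⁻] = α₂·DIC; α₂ = 0.1112, so [CO3²⁻] = 0.1112 × 2.364 = 0.263 mmol/kg

[CO3²⁻] = 0.263 mmol/kg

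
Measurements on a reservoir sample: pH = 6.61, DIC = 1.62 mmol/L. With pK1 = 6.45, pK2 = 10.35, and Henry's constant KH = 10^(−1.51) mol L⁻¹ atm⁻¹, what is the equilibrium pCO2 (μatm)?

pCO2 = 2.14×10^4 μatm

α₀ = 1 / (1 + K1/[H⁺] + K1K2/[H⁺]²) = 1 / (1 + 10^+0.16 + 10^-3.58)
   = 1 / (1 + 1.4454 + 0.00026303) = 1/2.4457 = 0.4089
[CO2*] = α₀ × DIC = 0.4089 × 1.62 = 0.6624 mmol/L
pCO2 = [CO2*]/KH = 6.624×10^-4 / 3.090×10^-2 = 2.14×10^4 μatm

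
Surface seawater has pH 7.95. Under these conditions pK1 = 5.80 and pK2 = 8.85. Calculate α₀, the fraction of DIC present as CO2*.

α₀ = 1 / (1 + K1/[H⁺] + K1K2/[H⁺]²) = 1 / (1 + 10^+2.15 + 10^+1.25)
   = 1 / (1 + 141.25 + 17.783) = 1/160.04 = 0.006249

α₀ = 0.00625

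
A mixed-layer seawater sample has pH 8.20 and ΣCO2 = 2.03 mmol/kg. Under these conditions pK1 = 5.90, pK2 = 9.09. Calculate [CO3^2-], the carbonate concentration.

α₂ = 1 / (1 + [H⁺]/K2 + [H⁺]²/(K1K2)) = 1 / (1 + 10^+0.89 + 10^-1.41)
   = 1 / (1 + 7.7625 + 0.038905) = 1/8.8014 = 0.1136
[CO3²⁻] = α₂ × DIC = 0.1136 × 2.03 = 0.231 mmol/kg

[CO3²⁻] = 0.231 mmol/kg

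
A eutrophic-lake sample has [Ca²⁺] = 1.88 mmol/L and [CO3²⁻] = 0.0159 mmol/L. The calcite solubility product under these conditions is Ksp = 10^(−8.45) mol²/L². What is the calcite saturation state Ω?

Ω = 8.42

Ksp = 10^(−8.45) = 3.548×10^-9
Ω = [Ca²⁺][CO3²⁻]/Ksp = (1.88×10^-3)(0.0159×10^-3) / 3.548×10^-9 = 8.42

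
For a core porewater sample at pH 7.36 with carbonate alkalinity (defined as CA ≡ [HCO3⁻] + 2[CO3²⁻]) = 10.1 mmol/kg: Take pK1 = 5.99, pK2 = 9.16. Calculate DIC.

CA = [HCO3⁻] + 2[CO3²⁻] = (α₁ + 2α₂)·DIC
At pH 7.36: [H⁺]/K1 = 10^-1.37 = 0.042658, K2/[H⁺] = 10^-1.80 = 0.015849
α₁ = 1/(1 + 0.042658 + 0.015849) = 1/1.0585 = 0.9447; α₂ = α₁·K2/[H⁺] = 0.01497
α₁ + 2α₂ = 0.9747
DIC = CA / (α₁ + 2α₂) = 10.1 / 0.9747 = 10.4 mmol/kg

DIC = 10.4 mmol/kg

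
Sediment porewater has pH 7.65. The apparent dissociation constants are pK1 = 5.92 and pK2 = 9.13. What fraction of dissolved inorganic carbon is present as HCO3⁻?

α₁ = 1 / (1 + [H⁺]/K1 + K2/[H⁺]) = 1 / (1 + 10^-1.73 + 10^-1.48)
   = 1 / (1 + 0.018621 + 0.033113) = 1/1.0517 = 0.9508

α₁ = 0.951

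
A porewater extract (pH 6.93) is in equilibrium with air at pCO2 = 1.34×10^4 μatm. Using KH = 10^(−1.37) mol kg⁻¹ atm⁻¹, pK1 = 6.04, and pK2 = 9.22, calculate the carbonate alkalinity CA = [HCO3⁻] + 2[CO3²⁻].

[CO2*] = KH · pCO2 = 10^(−1.37) × 1.34×10^4×10^-6 = 5.716×10^-4 mol/kg
α₀ = 1/(1 + K1/[H⁺] + K1K2/[H⁺]²) = 1/(1 + 10^+0.89 + 10^-1.40) = 0.1136
DIC = [CO2*]/α₀ = 5.716×10^-4 / 0.1136 = 5.032 mmol/kg
CA = (α₁ + 2α₂)·DIC = (0.8819 + 2×0.004523) × 5.032 = 4.48 mmol/kg

CA = 4.48 mmol/kg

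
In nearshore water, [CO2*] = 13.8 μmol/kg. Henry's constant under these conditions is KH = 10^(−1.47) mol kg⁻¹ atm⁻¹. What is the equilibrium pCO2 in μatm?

KH = 10^(−1.47) = 3.388×10^-2 mol kg⁻¹ atm⁻¹
pCO2 = [CO2*]/KH = 13.8×10^-6 / 3.388×10^-2 = 4.07×10^-4 atm = 407 μatm

pCO2 = 407 μatm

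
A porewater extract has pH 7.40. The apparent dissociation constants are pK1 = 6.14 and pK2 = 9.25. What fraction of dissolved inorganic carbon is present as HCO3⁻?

α₁ = 0.935

α₁ = 1 / (1 + [H⁺]/K1 + K2/[H⁺]) = 1 / (1 + 10^-1.26 + 10^-1.85)
   = 1 / (1 + 0.054954 + 0.014125) = 1/1.0691 = 0.9354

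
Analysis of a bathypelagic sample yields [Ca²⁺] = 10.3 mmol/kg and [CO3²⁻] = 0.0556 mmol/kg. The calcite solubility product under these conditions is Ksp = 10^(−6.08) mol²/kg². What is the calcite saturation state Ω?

Ω = 0.689

Ksp = 10^(−6.08) = 8.318×10^-7
Ω = [Ca²⁺][CO3²⁻]/Ksp = (10.3×10^-3)(0.0556×10^-3) / 8.318×10^-7 = 0.689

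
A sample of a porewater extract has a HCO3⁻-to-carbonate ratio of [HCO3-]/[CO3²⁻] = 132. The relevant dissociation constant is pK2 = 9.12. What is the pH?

pH = 7.00

From K2 = [H⁺][CO3²⁻]/[HCO3-]:  pH = pK2 − log₁₀([HCO3-]/[CO3²⁻])
log₁₀(132) = +2.121
pH = 9.12 − (+2.121) = 7.00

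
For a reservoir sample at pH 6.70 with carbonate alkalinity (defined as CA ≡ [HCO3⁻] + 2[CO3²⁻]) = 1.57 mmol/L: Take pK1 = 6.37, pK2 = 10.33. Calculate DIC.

DIC = 2.30 mmol/L

CA = [HCO3⁻] + 2[CO3²⁻] = (α₁ + 2α₂)·DIC
At pH 6.70: [H⁺]/K1 = 10^-0.33 = 0.46774, K2/[H⁺] = 10^-3.63 = 0.00023442
α₁ = 1/(1 + 0.46774 + 0.00023442) = 1/1.4680 = 0.6812; α₂ = α₁·K2/[H⁺] = 0.0001597
α₁ + 2α₂ = 0.6815
DIC = CA / (α₁ + 2α₂) = 1.57 / 0.6815 = 2.30 mmol/L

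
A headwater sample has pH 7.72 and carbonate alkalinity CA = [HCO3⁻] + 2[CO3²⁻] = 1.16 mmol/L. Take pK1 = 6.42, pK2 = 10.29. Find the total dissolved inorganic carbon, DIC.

DIC = 1.21 mmol/L

CA = [HCO3⁻] + 2[CO3²⁻] = (α₁ + 2α₂)·DIC
At pH 7.72: [H⁺]/K1 = 10^-1.30 = 0.050119, K2/[H⁺] = 10^-2.57 = 0.0026915
α₁ = 1/(1 + 0.050119 + 0.0026915) = 1/1.0528 = 0.9498; α₂ = α₁·K2/[H⁺] = 0.002557
α₁ + 2α₂ = 0.9550
DIC = CA / (α₁ + 2α₂) = 1.16 / 0.9550 = 1.21 mmol/L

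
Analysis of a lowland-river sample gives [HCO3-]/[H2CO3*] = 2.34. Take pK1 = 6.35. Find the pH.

pH = 6.72

From K1 = [H⁺][HCO3-]/[H2CO3*]:  pH = pK1 + log₁₀([HCO3-]/[H2CO3*])
log₁₀(2.34) = +0.369
pH = 6.35 + (+0.369) = 6.72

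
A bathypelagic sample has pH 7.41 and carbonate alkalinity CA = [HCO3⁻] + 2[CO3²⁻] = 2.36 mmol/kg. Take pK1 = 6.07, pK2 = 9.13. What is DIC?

CA = [HCO3⁻] + 2[CO3²⁻] = (α₁ + 2α₂)·DIC
At pH 7.41: [H⁺]/K1 = 10^-1.34 = 0.045709, K2/[H⁺] = 10^-1.72 = 0.019055
α₁ = 1/(1 + 0.045709 + 0.019055) = 1/1.0648 = 0.9392; α₂ = α₁·K2/[H⁺] = 0.01790
α₁ + 2α₂ = 0.9750
DIC = CA / (α₁ + 2α₂) = 2.36 / 0.9750 = 2.42 mmol/kg

DIC = 2.42 mmol/kg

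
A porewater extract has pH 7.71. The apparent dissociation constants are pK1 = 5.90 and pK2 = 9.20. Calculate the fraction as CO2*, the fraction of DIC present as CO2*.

α₀ = 0.0148

α₀ = 1 / (1 + K1/[H⁺] + K1K2/[H⁺]²) = 1 / (1 + 10^+1.81 + 10^+0.32)
   = 1 / (1 + 64.565 + 2.0893) = 1/67.655 = 0.01478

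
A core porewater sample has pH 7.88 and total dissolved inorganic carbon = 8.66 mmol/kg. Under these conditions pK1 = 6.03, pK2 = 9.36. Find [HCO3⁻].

[HCO3⁻] = 8.27 mmol/kg

α₁ = 1 / (1 + [H⁺]/K1 + K2/[H⁺]) = 1 / (1 + 10^-1.85 + 10^-1.48)
   = 1 / (1 + 0.014125 + 0.033113) = 1/1.0472 = 0.9549
[HCO3⁻] = α₁ × DIC = 0.9549 × 8.66 = 8.27 mmol/kg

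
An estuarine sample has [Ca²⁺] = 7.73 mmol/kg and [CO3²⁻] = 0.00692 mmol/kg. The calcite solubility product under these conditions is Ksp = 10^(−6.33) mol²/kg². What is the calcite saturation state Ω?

Ω = 0.114

Ksp = 10^(−6.33) = 4.677×10^-7
Ω = [Ca²⁺][CO3²⁻]/Ksp = (7.73×10^-3)(0.00692×10^-3) / 4.677×10^-7 = 0.114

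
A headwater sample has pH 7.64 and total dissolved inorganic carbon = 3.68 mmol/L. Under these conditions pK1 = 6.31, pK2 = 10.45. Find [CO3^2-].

α₂ = 1 / (1 + [H⁺]/K2 + [H⁺]²/(K1K2)) = 1 / (1 + 10^+2.81 + 10^+1.48)
   = 1 / (1 + 645.65 + 30.200) = 1/676.85 = 0.001477
[CO3²⁻] = α₂ × DIC = 0.001477 × 3.68 = 0.00544 mmol/L = 5.44 μmol/L

[CO3²⁻] = 5.44 μmol/L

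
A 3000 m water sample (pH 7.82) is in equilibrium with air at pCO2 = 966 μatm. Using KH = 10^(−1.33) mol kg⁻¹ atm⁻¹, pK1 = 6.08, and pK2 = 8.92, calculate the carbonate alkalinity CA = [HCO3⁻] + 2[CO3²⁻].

CA = 2.88 mmol/kg

[CO2*] = KH · pCO2 = 10^(−1.33) × 966×10^-6 = 4.518×10^-5 mol/kg
α₀ = 1/(1 + K1/[H⁺] + K1K2/[H⁺]²) = 1/(1 + 10^+1.74 + 10^+0.64) = 0.01658
DIC = [CO2*]/α₀ = 4.518×10^-5 / 0.01658 = 2.725 mmol/kg
CA = (α₁ + 2α₂)·DIC = (0.9111 + 2×0.07237) × 2.725 = 2.88 mmol/kg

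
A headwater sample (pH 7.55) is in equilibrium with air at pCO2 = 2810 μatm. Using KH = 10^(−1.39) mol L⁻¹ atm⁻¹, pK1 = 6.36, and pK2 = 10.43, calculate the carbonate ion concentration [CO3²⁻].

[CO2*] = KH · pCO2 = 10^(−1.39) × 2810×10^-6 = 1.145×10^-4 mol/L
α₀ = 1/(1 + K1/[H⁺] + K1K2/[H⁺]²) = 1/(1 + 10^+1.19 + 10^-1.69) = 0.06057
DIC = [CO2*]/α₀ = 1.145×10^-4 / 0.06057 = 1.890 mmol/L
[CO3²⁻] = α₂·DIC; α₂ = 0.001237, so [CO3²⁻] = 0.001237 × 1.890 = 0.00234 mmol/L = 2.34 μmol/L

[CO3²⁻] = 2.34 μmol/L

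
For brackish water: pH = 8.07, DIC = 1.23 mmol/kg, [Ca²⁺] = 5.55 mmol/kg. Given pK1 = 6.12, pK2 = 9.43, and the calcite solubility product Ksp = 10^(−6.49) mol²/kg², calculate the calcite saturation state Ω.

α₂ = 1 / (1 + [H⁺]/K2 + [H⁺]²/(K1K2)) = 1 / (1 + 10^+1.36 + 10^-0.59)
   = 1 / (1 + 22.909 + 0.25704) = 1/24.166 = 0.04138
[CO3²⁻] = α₂ × DIC = 0.04138 × 1.23 = 0.05090 mmol/kg
Ksp = 10^(−6.49) = 3.236×10^-7
Ω = [Ca²⁺][CO3²⁻]/Ksp = (5.55×10^-3)(5.090×10^-5) / 3.236×10^-7 = 0.873

Ω = 0.873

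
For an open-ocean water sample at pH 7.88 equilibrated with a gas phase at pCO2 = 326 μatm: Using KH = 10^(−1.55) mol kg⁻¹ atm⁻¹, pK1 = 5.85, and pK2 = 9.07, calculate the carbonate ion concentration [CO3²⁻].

[CO3²⁻] = 0.0636 mmol/kg

[CO2*] = KH · pCO2 = 10^(−1.55) × 326×10^-6 = 9.188×10^-6 mol/kg
α₀ = 1/(1 + K1/[H⁺] + K1K2/[H⁺]²) = 1/(1 + 10^+2.03 + 10^+0.84) = 0.008690
DIC = [CO2*]/α₀ = 9.188×10^-6 / 0.008690 = 1.057 mmol/kg
[CO3²⁻] = α₂·DIC; α₂ = 0.06012, so [CO3²⁻] = 0.06012 × 1.057 = 0.0636 mmol/kg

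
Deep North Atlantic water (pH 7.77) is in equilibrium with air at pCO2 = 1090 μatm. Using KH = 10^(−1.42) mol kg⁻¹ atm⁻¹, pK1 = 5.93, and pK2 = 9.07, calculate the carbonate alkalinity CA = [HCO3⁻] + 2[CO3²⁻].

[CO2*] = KH · pCO2 = 10^(−1.42) × 1090×10^-6 = 4.144×10^-5 mol/kg
α₀ = 1/(1 + K1/[H⁺] + K1K2/[H⁺]²) = 1/(1 + 10^+1.84 + 10^+0.54) = 0.01358
DIC = [CO2*]/α₀ = 4.144×10^-5 / 0.01358 = 3.052 mmol/kg
CA = (α₁ + 2α₂)·DIC = (0.9393 + 2×0.04708) × 3.052 = 3.15 mmol/kg

CA = 3.15 mmol/kg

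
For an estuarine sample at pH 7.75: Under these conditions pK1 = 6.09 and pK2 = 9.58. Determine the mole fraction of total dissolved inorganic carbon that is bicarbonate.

α₁ = 0.965

α₁ = 1 / (1 + [H⁺]/K1 + K2/[H⁺]) = 1 / (1 + 10^-1.66 + 10^-1.83)
   = 1 / (1 + 0.021878 + 0.014791) = 1/1.0367 = 0.9646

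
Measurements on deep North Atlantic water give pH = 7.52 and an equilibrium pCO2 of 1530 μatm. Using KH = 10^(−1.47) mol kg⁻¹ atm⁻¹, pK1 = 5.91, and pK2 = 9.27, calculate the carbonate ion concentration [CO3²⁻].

[CO2*] = KH · pCO2 = 10^(−1.47) × 1530×10^-6 = 5.184×10^-5 mol/kg
α₀ = 1/(1 + K1/[H⁺] + K1K2/[H⁺]²) = 1/(1 + 10^+1.61 + 10^-0.14) = 0.02355
DIC = [CO2*]/α₀ = 5.184×10^-5 / 0.02355 = 2.201 mmol/kg
[CO3²⁻] = α₂·DIC; α₂ = 0.01706, so [CO3²⁻] = 0.01706 × 2.201 = 0.0376 mmol/kg

[CO3²⁻] = 0.0376 mmol/kg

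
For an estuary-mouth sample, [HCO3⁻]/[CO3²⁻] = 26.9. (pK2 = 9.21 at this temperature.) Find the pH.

pH = 7.78

From K2 = [H⁺][CO3²⁻]/[HCO3⁻]:  pH = pK2 − log₁₀([HCO3⁻]/[CO3²⁻])
log₁₀(26.9) = +1.430
pH = 9.21 − (+1.430) = 7.78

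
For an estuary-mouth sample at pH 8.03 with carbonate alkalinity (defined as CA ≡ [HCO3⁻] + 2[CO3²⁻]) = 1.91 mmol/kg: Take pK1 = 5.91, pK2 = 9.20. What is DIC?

DIC = 1.81 mmol/kg

CA = [HCO3⁻] + 2[CO3²⁻] = (α₁ + 2α₂)·DIC
At pH 8.03: [H⁺]/K1 = 10^-2.12 = 0.0075858, K2/[H⁺] = 10^-1.17 = 0.067608
α₁ = 1/(1 + 0.0075858 + 0.067608) = 1/1.0752 = 0.9301; α₂ = α₁·K2/[H⁺] = 0.06288
α₁ + 2α₂ = 1.0558
DIC = CA / (α₁ + 2α₂) = 1.91 / 1.0558 = 1.81 mmol/kg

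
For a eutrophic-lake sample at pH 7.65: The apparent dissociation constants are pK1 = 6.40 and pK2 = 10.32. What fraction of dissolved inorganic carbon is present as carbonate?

α₂ = 0.00202

α₂ = 1 / (1 + [H⁺]/K2 + [H⁺]²/(K1K2)) = 1 / (1 + 10^+2.67 + 10^+1.42)
   = 1 / (1 + 467.74 + 26.303) = 1/495.04 = 0.002020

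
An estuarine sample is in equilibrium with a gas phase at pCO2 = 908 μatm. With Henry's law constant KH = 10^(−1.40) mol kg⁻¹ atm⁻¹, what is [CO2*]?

[CO2*] = 36.1 μmol/kg

KH = 10^(−1.40) = 3.981×10^-2 mol kg⁻¹ atm⁻¹
[CO2*] = KH · pCO2 = 3.981×10^-2 × 908×10^-6 atm = 3.61×10^-5 mol/kg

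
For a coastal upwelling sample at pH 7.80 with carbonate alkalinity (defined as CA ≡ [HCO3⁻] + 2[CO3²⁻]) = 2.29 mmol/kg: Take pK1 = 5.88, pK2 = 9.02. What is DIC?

DIC = 2.19 mmol/kg

CA = [HCO3⁻] + 2[CO3²⁻] = (α₁ + 2α₂)·DIC
At pH 7.80: [H⁺]/K1 = 10^-1.92 = 0.012023, K2/[H⁺] = 10^-1.22 = 0.060256
α₁ = 1/(1 + 0.012023 + 0.060256) = 1/1.0723 = 0.9326; α₂ = α₁·K2/[H⁺] = 0.05619
α₁ + 2α₂ = 1.0450
DIC = CA / (α₁ + 2α₂) = 2.29 / 1.0450 = 2.19 mmol/kg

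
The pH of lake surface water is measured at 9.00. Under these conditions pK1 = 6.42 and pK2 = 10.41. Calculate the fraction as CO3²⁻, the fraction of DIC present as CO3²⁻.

α₂ = 1 / (1 + [H⁺]/K2 + [H⁺]²/(K1K2)) = 1 / (1 + 10^+1.41 + 10^-1.17)
   = 1 / (1 + 25.704 + 0.067608) = 1/26.772 = 0.03735

α₂ = 0.0374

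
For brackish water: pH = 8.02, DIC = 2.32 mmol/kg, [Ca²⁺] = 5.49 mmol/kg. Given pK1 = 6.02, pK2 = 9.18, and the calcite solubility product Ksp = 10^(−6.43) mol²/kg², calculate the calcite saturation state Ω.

Ω = 2.20

α₂ = 1 / (1 + [H⁺]/K2 + [H⁺]²/(K1K2)) = 1 / (1 + 10^+1.16 + 10^-0.84)
   = 1 / (1 + 14.454 + 0.14454) = 1/15.599 = 0.06411
[CO3²⁻] = α₂ × DIC = 0.06411 × 2.32 = 0.1487 mmol/kg
Ksp = 10^(−6.43) = 3.715×10^-7
Ω = [Ca²⁺][CO3²⁻]/Ksp = (5.49×10^-3)(1.487×10^-4) / 3.715×10^-7 = 2.20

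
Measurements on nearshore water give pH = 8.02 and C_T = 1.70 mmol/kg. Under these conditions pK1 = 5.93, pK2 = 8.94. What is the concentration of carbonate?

α₂ = 1 / (1 + [H⁺]/K2 + [H⁺]²/(K1K2)) = 1 / (1 + 10^+0.92 + 10^-1.17)
   = 1 / (1 + 8.3176 + 0.067608) = 1/9.3852 = 0.1066
[CO3²⁻] = α₂ × DIC = 0.1066 × 1.70 = 0.181 mmol/kg

[CO3²⁻] = 0.181 mmol/kg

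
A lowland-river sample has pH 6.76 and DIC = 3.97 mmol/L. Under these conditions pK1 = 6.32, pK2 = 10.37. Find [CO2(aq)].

α₀ = 1 / (1 + K1/[H⁺] + K1K2/[H⁺]²) = 1 / (1 + 10^+0.44 + 10^-3.17)
   = 1 / (1 + 2.7542 + 0.00067608) = 1/3.7549 = 0.2663
[CO2*] = α₀ × DIC = 0.2663 × 3.97 = 1.06 mmol/L

[CO2*] = 1.06 mmol/L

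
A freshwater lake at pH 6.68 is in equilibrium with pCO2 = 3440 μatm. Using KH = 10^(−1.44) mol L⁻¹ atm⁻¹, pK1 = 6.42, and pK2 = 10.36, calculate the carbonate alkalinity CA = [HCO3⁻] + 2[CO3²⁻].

CA = 0.227 mmol/L

[CO2*] = KH · pCO2 = 10^(−1.44) × 3440×10^-6 = 1.249×10^-4 mol/L
α₀ = 1/(1 + K1/[H⁺] + K1K2/[H⁺]²) = 1/(1 + 10^+0.26 + 10^-3.42) = 0.3546
DIC = [CO2*]/α₀ = 1.249×10^-4 / 0.3546 = 0.3522 mmol/L
CA = (α₁ + 2α₂)·DIC = (0.6453 + 2×0.0001348) × 0.3522 = 0.227 mmol/L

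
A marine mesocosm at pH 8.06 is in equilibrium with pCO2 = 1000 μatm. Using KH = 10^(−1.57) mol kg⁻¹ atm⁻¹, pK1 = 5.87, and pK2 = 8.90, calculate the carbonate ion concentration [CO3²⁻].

[CO3²⁻] = 0.603 mmol/kg

[CO2*] = KH · pCO2 = 10^(−1.57) × 1000×10^-6 = 2.692×10^-5 mol/kg
α₀ = 1/(1 + K1/[H⁺] + K1K2/[H⁺]²) = 1/(1 + 10^+2.19 + 10^+1.35) = 0.005610
DIC = [CO2*]/α₀ = 2.692×10^-5 / 0.005610 = 4.798 mmol/kg
[CO3²⁻] = α₂·DIC; α₂ = 0.1256, so [CO3²⁻] = 0.1256 × 4.798 = 0.603 mmol/kg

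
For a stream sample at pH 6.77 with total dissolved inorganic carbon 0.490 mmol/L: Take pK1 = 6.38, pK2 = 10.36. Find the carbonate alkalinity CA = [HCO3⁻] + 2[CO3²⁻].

CA = 0.348 mmol/L

CA = [HCO3⁻] + 2[CO3²⁻] = (α₁ + 2α₂)·DIC
At pH 6.77: [H⁺]/K1 = 10^-0.39 = 0.40738, K2/[H⁺] = 10^-3.59 = 0.00025704
α₁ = 1/(1 + 0.40738 + 0.00025704) = 1/1.4076 = 0.7104; α₂ = α₁·K2/[H⁺] = 0.0001826
α₁ + 2α₂ = 0.7108
CA = 0.7108 × 0.490 = 0.348 mmol/L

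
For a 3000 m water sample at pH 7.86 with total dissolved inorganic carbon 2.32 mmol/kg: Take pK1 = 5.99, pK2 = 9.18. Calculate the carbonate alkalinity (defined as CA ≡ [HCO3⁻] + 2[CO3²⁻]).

CA = [HCO3⁻] + 2[CO3²⁻] = (α₁ + 2α₂)·DIC
At pH 7.86: [H⁺]/K1 = 10^-1.87 = 0.013490, K2/[H⁺] = 10^-1.32 = 0.047863
α₁ = 1/(1 + 0.013490 + 0.047863) = 1/1.0614 = 0.9422; α₂ = α₁·K2/[H⁺] = 0.04510
α₁ + 2α₂ = 1.0324
CA = 1.0324 × 2.32 = 2.40 mmol/kg

CA = 2.40 mmol/kg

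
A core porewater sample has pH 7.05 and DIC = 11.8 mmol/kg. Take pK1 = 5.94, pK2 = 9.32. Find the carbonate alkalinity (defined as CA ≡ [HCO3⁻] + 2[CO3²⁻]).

CA = 11.0 mmol/kg

CA = [HCO3⁻] + 2[CO3²⁻] = (α₁ + 2α₂)·DIC
At pH 7.05: [H⁺]/K1 = 10^-1.11 = 0.077625, K2/[H⁺] = 10^-2.27 = 0.0053703
α₁ = 1/(1 + 0.077625 + 0.0053703) = 1/1.0830 = 0.9234; α₂ = α₁·K2/[H⁺] = 0.004959
α₁ + 2α₂ = 0.9333
CA = 0.9333 × 11.8 = 11.0 mmol/kg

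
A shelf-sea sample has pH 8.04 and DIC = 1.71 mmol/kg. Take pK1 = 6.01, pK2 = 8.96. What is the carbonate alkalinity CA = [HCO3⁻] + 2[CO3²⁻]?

CA = 1.88 mmol/kg

CA = [HCO3⁻] + 2[CO3²⁻] = (α₁ + 2α₂)·DIC
At pH 8.04: [H⁺]/K1 = 10^-2.03 = 0.0093325, K2/[H⁺] = 10^-0.92 = 0.12023
α₁ = 1/(1 + 0.0093325 + 0.12023) = 1/1.1296 = 0.8853; α₂ = α₁·K2/[H⁺] = 0.1064
α₁ + 2α₂ = 1.0982
CA = 1.0982 × 1.71 = 1.88 mmol/kg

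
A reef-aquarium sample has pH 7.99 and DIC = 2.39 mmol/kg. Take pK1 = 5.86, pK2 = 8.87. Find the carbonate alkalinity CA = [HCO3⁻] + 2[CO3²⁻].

CA = 2.65 mmol/kg

CA = [HCO3⁻] + 2[CO3²⁻] = (α₁ + 2α₂)·DIC
At pH 7.99: [H⁺]/K1 = 10^-2.13 = 0.0074131, K2/[H⁺] = 10^-0.88 = 0.13183
α₁ = 1/(1 + 0.0074131 + 0.13183) = 1/1.1392 = 0.8778; α₂ = α₁·K2/[H⁺] = 0.1157
α₁ + 2α₂ = 1.1092
CA = 1.1092 × 2.39 = 2.65 mmol/kg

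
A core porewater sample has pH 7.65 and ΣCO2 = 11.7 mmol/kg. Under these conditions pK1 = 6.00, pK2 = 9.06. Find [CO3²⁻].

α₂ = 1 / (1 + [H⁺]/K2 + [H⁺]²/(K1K2)) = 1 / (1 + 10^+1.41 + 10^-0.24)
   = 1 / (1 + 25.704 + 0.57544) = 1/27.279 = 0.03666
[CO3²⁻] = α₂ × DIC = 0.03666 × 11.7 = 0.429 mmol/kg

[CO3²⁻] = 0.429 mmol/kg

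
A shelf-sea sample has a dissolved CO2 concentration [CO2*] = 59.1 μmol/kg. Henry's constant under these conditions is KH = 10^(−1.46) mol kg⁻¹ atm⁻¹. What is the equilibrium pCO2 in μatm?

KH = 10^(−1.46) = 3.467×10^-2 mol kg⁻¹ atm⁻¹
pCO2 = [CO2*]/KH = 59.1×10^-6 / 3.467×10^-2 = 1.70×10^-3 atm = 1700 μatm

pCO2 = 1700 μatm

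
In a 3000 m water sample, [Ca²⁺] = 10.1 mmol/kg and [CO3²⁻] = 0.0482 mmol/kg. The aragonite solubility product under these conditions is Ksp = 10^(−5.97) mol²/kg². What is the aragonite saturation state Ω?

Ω = 0.454

Ksp = 10^(−5.97) = 1.072×10^-6
Ω = [Ca²⁺][CO3²⁻]/Ksp = (10.1×10^-3)(0.0482×10^-3) / 1.072×10^-6 = 0.454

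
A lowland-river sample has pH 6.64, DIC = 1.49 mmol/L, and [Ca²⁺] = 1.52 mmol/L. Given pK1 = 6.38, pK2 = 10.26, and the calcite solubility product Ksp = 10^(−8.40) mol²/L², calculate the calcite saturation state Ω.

α₂ = 1 / (1 + [H⁺]/K2 + [H⁺]²/(K1K2)) = 1 / (1 + 10^+3.62 + 10^+3.36)
   = 1 / (1 + 4168.7 + 2290.9) = 1/6460.6 = 0.0001548
[CO3²⁻] = α₂ × DIC = 0.0001548 × 1.49 = 0.0002306 mmol/L = 0.2306 μmol/L
Ksp = 10^(−8.40) = 3.981×10^-9
Ω = [Ca²⁺][CO3²⁻]/Ksp = (1.52×10^-3)(2.306×10^-7) / 3.981×10^-9 = 0.0881

Ω = 0.0881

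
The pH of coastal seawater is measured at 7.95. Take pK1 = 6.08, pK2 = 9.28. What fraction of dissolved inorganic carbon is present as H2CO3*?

α₀ = 0.0127

α₀ = 1 / (1 + K1/[H⁺] + K1K2/[H⁺]²) = 1 / (1 + 10^+1.87 + 10^+0.54)
   = 1 / (1 + 74.131 + 3.4674) = 1/78.598 = 0.01272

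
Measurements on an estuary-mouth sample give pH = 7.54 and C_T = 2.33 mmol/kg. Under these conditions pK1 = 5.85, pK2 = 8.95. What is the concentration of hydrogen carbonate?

[HCO3⁻] = 2.20 mmol/kg

α₁ = 1 / (1 + [H⁺]/K1 + K2/[H⁺]) = 1 / (1 + 10^-1.69 + 10^-1.41)
   = 1 / (1 + 0.020417 + 0.038905) = 1/1.0593 = 0.9440
[HCO3⁻] = α₁ × DIC = 0.9440 × 2.33 = 2.20 mmol/kg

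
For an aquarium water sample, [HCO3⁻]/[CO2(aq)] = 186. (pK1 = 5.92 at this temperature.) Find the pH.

pH = 8.19

From K1 = [H⁺][HCO3⁻]/[CO2(aq)]:  pH = pK1 + log₁₀([HCO3⁻]/[CO2(aq)])
log₁₀(186) = +2.270
pH = 5.92 + (+2.270) = 8.19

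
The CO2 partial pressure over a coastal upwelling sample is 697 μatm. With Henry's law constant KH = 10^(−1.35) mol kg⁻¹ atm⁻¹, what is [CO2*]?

[CO2*] = 31.1 μmol/kg

KH = 10^(−1.35) = 4.467×10^-2 mol kg⁻¹ atm⁻¹
[CO2*] = KH · pCO2 = 4.467×10^-2 × 697×10^-6 atm = 3.11×10^-5 mol/kg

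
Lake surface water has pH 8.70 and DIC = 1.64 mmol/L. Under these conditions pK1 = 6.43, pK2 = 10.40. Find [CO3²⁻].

α₂ = 1 / (1 + [H⁺]/K2 + [H⁺]²/(K1K2)) = 1 / (1 + 10^+1.70 + 10^-0.57)
   = 1 / (1 + 50.119 + 0.26915) = 1/51.388 = 0.01946
[CO3²⁻] = α₂ × DIC = 0.01946 × 1.64 = 0.0319 mmol/L

[CO3²⁻] = 0.0319 mmol/L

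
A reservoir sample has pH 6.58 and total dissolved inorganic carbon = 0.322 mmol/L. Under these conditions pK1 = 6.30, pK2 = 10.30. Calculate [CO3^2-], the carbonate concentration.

[CO3²⁻] = 0.0402 μmol/L

α₂ = 1 / (1 + [H⁺]/K2 + [H⁺]²/(K1K2)) = 1 / (1 + 10^+3.72 + 10^+3.44)
   = 1 / (1 + 5248.1 + 2754.2) = 1/8003.3 = 0.0001249
[CO3²⁻] = α₂ × DIC = 0.0001249 × 0.322 = 4.02×10^-5 mmol/L = 0.0402 μmol/L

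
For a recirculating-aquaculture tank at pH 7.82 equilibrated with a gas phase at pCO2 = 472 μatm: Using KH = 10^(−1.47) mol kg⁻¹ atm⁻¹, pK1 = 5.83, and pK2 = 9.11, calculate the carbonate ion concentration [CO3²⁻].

[CO2*] = KH · pCO2 = 10^(−1.47) × 472×10^-6 = 1.599×10^-5 mol/kg
α₀ = 1/(1 + K1/[H⁺] + K1K2/[H⁺]²) = 1/(1 + 10^+1.99 + 10^+0.70) = 0.009640
DIC = [CO2*]/α₀ = 1.599×10^-5 / 0.009640 = 1.659 mmol/kg
[CO3²⁻] = α₂·DIC; α₂ = 0.04831, so [CO3²⁻] = 0.04831 × 1.659 = 0.0802 mmol/kg

[CO3²⁻] = 0.0802 mmol/kg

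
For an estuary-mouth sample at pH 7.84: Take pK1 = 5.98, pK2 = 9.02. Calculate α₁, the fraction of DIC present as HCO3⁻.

α₁ = 1 / (1 + [H⁺]/K1 + K2/[H⁺]) = 1 / (1 + 10^-1.86 + 10^-1.18)
   = 1 / (1 + 0.013804 + 0.066069) = 1/1.0799 = 0.9260

α₁ = 0.926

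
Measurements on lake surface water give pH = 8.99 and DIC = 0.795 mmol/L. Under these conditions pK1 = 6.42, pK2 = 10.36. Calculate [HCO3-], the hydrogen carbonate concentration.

α₁ = 1 / (1 + [H⁺]/K1 + K2/[H⁺]) = 1 / (1 + 10^-2.57 + 10^-1.37)
   = 1 / (1 + 0.0026915 + 0.042658) = 1/1.0453 = 0.9566
[HCO3⁻] = α₁ × DIC = 0.9566 × 0.795 = 0.761 mmol/L

[HCO3⁻] = 0.761 mmol/L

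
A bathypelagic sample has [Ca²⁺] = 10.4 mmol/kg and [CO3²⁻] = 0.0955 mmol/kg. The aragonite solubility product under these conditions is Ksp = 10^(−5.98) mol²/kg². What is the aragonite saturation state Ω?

Ksp = 10^(−5.98) = 1.047×10^-6
Ω = [Ca²⁺][CO3²⁻]/Ksp = (10.4×10^-3)(0.0955×10^-3) / 1.047×10^-6 = 0.948

Ω = 0.948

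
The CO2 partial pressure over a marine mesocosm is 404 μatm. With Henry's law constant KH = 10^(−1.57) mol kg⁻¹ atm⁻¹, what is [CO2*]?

[CO2*] = 10.9 μmol/kg

KH = 10^(−1.57) = 2.692×10^-2 mol kg⁻¹ atm⁻¹
[CO2*] = KH · pCO2 = 2.692×10^-2 × 404×10^-6 atm = 1.09×10^-5 mol/kg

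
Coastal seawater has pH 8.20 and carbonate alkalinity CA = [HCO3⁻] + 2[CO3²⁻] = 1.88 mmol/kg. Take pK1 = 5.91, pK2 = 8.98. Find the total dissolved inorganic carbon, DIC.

CA = [HCO3⁻] + 2[CO3²⁻] = (α₁ + 2α₂)·DIC
At pH 8.20: [H⁺]/K1 = 10^-2.29 = 0.0051286, K2/[H⁺] = 10^-0.78 = 0.16596
α₁ = 1/(1 + 0.0051286 + 0.16596) = 1/1.1711 = 0.8539; α₂ = α₁·K2/[H⁺] = 0.1417
α₁ + 2α₂ = 1.1373
DIC = CA / (α₁ + 2α₂) = 1.88 / 1.1373 = 1.65 mmol/kg

DIC = 1.65 mmol/kg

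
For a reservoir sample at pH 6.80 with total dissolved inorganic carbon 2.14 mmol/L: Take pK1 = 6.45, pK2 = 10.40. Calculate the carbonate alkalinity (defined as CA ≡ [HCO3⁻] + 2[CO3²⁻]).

CA = [HCO3⁻] + 2[CO3²⁻] = (α₁ + 2α₂)·DIC
At pH 6.80: [H⁺]/K1 = 10^-0.35 = 0.44668, K2/[H⁺] = 10^-3.60 = 0.00025119
α₁ = 1/(1 + 0.44668 + 0.00025119) = 1/1.4469 = 0.6911; α₂ = α₁·K2/[H⁺] = 0.0001736
α₁ + 2α₂ = 0.6915
CA = 0.6915 × 2.14 = 1.48 mmol/L

CA = 1.48 mmol/L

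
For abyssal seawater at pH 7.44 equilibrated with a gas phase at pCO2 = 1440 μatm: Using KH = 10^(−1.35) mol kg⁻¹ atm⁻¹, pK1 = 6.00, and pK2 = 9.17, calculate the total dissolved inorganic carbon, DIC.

DIC = 1.87 mmol/kg

[CO2*] = KH · pCO2 = 10^(−1.35) × 1440×10^-6 = 6.432×10^-5 mol/kg
α₀ = 1/(1 + K1/[H⁺] + K1K2/[H⁺]²) = 1/(1 + 10^+1.44 + 10^-0.29) = 0.03442
DIC = [CO2*]/α₀ = 6.432×10^-5 / 0.03442 = 1.87 mmol/kg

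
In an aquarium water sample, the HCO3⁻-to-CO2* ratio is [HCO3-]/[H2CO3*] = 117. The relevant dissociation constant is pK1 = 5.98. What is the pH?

pH = 8.05

From K1 = [H⁺][HCO3-]/[H2CO3*]:  pH = pK1 + log₁₀([HCO3-]/[H2CO3*])
log₁₀(117) = +2.068
pH = 5.98 + (+2.068) = 8.05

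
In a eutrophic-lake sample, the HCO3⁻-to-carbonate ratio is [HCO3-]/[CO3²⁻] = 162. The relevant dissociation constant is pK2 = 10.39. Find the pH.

From K2 = [H⁺][CO3²⁻]/[HCO3-]:  pH = pK2 − log₁₀([HCO3-]/[CO3²⁻])
log₁₀(162) = +2.210
pH = 10.39 − (+2.210) = 8.18

pH = 8.18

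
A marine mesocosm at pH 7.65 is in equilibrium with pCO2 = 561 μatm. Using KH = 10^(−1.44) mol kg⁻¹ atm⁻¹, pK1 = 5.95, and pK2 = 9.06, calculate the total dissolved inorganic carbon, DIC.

[CO2*] = KH · pCO2 = 10^(−1.44) × 561×10^-6 = 2.037×10^-5 mol/kg
α₀ = 1/(1 + K1/[H⁺] + K1K2/[H⁺]²) = 1/(1 + 10^+1.70 + 10^+0.29) = 0.01884
DIC = [CO2*]/α₀ = 2.037×10^-5 / 0.01884 = 1.08 mmol/kg

DIC = 1.08 mmol/kg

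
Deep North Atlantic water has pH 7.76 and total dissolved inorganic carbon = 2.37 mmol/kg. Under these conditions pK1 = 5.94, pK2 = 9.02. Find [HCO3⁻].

α₁ = 1 / (1 + [H⁺]/K1 + K2/[H⁺]) = 1 / (1 + 10^-1.82 + 10^-1.26)
   = 1 / (1 + 0.015136 + 0.054954) = 1/1.0701 = 0.9345
[HCO3⁻] = α₁ × DIC = 0.9345 × 2.37 = 2.21 mmol/kg

[HCO3⁻] = 2.21 mmol/kg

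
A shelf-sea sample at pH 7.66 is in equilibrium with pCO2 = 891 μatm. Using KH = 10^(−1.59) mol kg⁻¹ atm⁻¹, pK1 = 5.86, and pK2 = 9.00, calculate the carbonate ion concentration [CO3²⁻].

[CO3²⁻] = 0.0661 mmol/kg

[CO2*] = KH · pCO2 = 10^(−1.59) × 891×10^-6 = 2.290×10^-5 mol/kg
α₀ = 1/(1 + K1/[H⁺] + K1K2/[H⁺]²) = 1/(1 + 10^+1.80 + 10^+0.46) = 0.01493
DIC = [CO2*]/α₀ = 2.290×10^-5 / 0.01493 = 1.534 mmol/kg
[CO3²⁻] = α₂·DIC; α₂ = 0.04306, so [CO3²⁻] = 0.04306 × 1.534 = 0.0661 mmol/kg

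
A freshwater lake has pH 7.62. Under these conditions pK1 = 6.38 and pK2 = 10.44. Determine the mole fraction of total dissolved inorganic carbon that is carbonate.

α₂ = 0.00143

α₂ = 1 / (1 + [H⁺]/K2 + [H⁺]²/(K1K2)) = 1 / (1 + 10^+2.82 + 10^+1.58)
   = 1 / (1 + 660.69 + 38.019) = 1/699.71 = 0.001429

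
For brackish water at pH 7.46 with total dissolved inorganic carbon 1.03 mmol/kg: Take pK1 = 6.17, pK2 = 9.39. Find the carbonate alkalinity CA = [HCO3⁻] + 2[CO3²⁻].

CA = [HCO3⁻] + 2[CO3²⁻] = (α₁ + 2α₂)·DIC
At pH 7.46: [H⁺]/K1 = 10^-1.29 = 0.051286, K2/[H⁺] = 10^-1.93 = 0.011749
α₁ = 1/(1 + 0.051286 + 0.011749) = 1/1.0630 = 0.9407; α₂ = α₁·K2/[H⁺] = 0.01105
α₁ + 2α₂ = 0.9628
CA = 0.9628 × 1.03 = 0.992 mmol/kg

CA = 0.992 mmol/kg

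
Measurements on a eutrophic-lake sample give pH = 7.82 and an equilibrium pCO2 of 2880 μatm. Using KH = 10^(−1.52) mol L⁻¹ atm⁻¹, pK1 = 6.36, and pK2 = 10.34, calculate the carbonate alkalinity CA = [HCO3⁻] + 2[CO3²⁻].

CA = 2.52 mmol/L

[CO2*] = KH · pCO2 = 10^(−1.52) × 2880×10^-6 = 8.697×10^-5 mol/L
α₀ = 1/(1 + K1/[H⁺] + K1K2/[H⁺]²) = 1/(1 + 10^+1.46 + 10^-1.06) = 0.03341
DIC = [CO2*]/α₀ = 8.697×10^-5 / 0.03341 = 2.603 mmol/L
CA = (α₁ + 2α₂)·DIC = (0.9637 + 2×0.002910) × 2.603 = 2.52 mmol/L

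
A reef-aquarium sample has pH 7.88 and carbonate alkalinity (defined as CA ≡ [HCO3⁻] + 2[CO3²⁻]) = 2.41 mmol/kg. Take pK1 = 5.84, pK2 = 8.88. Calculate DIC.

CA = [HCO3⁻] + 2[CO3²⁻] = (α₁ + 2α₂)·DIC
At pH 7.88: [H⁺]/K1 = 10^-2.04 = 0.0091201, K2/[H⁺] = 10^-1.00 = 0.10000
α₁ = 1/(1 + 0.0091201 + 0.10000) = 1/1.1091 = 0.9016; α₂ = α₁·K2/[H⁺] = 0.09016
α₁ + 2α₂ = 1.0819
DIC = CA / (α₁ + 2α₂) = 2.41 / 1.0819 = 2.23 mmol/kg

DIC = 2.23 mmol/kg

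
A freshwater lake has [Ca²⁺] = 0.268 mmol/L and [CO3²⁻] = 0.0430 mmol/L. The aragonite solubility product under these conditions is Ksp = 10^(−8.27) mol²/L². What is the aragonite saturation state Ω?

Ksp = 10^(−8.27) = 5.370×10^-9
Ω = [Ca²⁺][CO3²⁻]/Ksp = (0.268×10^-3)(0.0430×10^-3) / 5.370×10^-9 = 2.15

Ω = 2.15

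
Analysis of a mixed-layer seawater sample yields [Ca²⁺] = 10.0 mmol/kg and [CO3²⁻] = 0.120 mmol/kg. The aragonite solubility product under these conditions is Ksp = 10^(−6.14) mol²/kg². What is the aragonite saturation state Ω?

Ω = 1.66

Ksp = 10^(−6.14) = 7.244×10^-7
Ω = [Ca²⁺][CO3²⁻]/Ksp = (10.0×10^-3)(0.120×10^-3) / 7.244×10^-7 = 1.66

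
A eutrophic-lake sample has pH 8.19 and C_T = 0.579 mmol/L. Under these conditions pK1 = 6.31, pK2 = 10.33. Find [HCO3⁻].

α₁ = 1 / (1 + [H⁺]/K1 + K2/[H⁺]) = 1 / (1 + 10^-1.88 + 10^-2.14)
   = 1 / (1 + 0.013183 + 0.0072444) = 1/1.0204 = 0.9800
[HCO3⁻] = α₁ × DIC = 0.9800 × 0.579 = 0.567 mmol/L

[HCO3⁻] = 0.567 mmol/L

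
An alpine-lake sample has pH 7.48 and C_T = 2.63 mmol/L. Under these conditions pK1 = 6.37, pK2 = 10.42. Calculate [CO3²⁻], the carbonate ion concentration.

α₂ = 1 / (1 + [H⁺]/K2 + [H⁺]²/(K1K2)) = 1 / (1 + 10^+2.94 + 10^+1.83)
   = 1 / (1 + 870.96 + 67.608) = 1/939.57 = 0.001064
[CO3²⁻] = α₂ × DIC = 0.001064 × 2.63 = 0.00280 mmol/L = 2.80 μmol/L

[CO3²⁻] = 2.80 μmol/L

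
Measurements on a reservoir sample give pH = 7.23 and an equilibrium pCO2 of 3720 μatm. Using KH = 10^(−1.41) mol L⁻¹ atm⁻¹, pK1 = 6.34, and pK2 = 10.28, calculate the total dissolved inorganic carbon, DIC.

[CO2*] = KH · pCO2 = 10^(−1.41) × 3720×10^-6 = 1.447×10^-4 mol/L
α₀ = 1/(1 + K1/[H⁺] + K1K2/[H⁺]²) = 1/(1 + 10^+0.89 + 10^-2.16) = 0.1140
DIC = [CO2*]/α₀ = 1.447×10^-4 / 0.1140 = 1.27 mmol/L

DIC = 1.27 mmol/L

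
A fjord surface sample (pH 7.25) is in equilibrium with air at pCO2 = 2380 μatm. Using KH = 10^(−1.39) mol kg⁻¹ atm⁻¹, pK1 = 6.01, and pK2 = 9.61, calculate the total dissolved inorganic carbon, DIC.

[CO2*] = KH · pCO2 = 10^(−1.39) × 2380×10^-6 = 9.696×10^-5 mol/kg
α₀ = 1/(1 + K1/[H⁺] + K1K2/[H⁺]²) = 1/(1 + 10^+1.24 + 10^-1.12) = 0.05419
DIC = [CO2*]/α₀ = 9.696×10^-5 / 0.05419 = 1.79 mmol/kg

DIC = 1.79 mmol/kg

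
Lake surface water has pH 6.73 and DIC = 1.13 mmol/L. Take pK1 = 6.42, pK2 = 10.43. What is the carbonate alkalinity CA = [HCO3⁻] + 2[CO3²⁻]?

CA = 0.759 mmol/L

CA = [HCO3⁻] + 2[CO3²⁻] = (α₁ + 2α₂)·DIC
At pH 6.73: [H⁺]/K1 = 10^-0.31 = 0.48978, K2/[H⁺] = 10^-3.70 = 0.00019953
α₁ = 1/(1 + 0.48978 + 0.00019953) = 1/1.4900 = 0.6712; α₂ = α₁·K2/[H⁺] = 0.0001339
α₁ + 2α₂ = 0.6714
CA = 0.6714 × 1.13 = 0.759 mmol/L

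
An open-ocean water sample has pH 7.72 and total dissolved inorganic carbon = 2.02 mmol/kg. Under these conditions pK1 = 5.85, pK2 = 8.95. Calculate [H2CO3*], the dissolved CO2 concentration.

[CO2*] = 0.0254 mmol/kg

α₀ = 1 / (1 + K1/[H⁺] + K1K2/[H⁺]²) = 1 / (1 + 10^+1.87 + 10^+0.64)
   = 1 / (1 + 74.131 + 4.3652) = 1/79.496 = 0.01258
[CO2*] = α₀ × DIC = 0.01258 × 2.02 = 0.0254 mmol/kg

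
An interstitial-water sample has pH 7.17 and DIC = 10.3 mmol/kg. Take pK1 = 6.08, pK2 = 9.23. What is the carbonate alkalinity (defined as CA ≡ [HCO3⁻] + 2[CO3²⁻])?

CA = 9.61 mmol/kg

CA = [HCO3⁻] + 2[CO3²⁻] = (α₁ + 2α₂)·DIC
At pH 7.17: [H⁺]/K1 = 10^-1.09 = 0.081283, K2/[H⁺] = 10^-2.06 = 0.0087096
α₁ = 1/(1 + 0.081283 + 0.0087096) = 1/1.0900 = 0.9174; α₂ = α₁·K2/[H⁺] = 0.007991
α₁ + 2α₂ = 0.9334
CA = 0.9334 × 10.3 = 9.61 mmol/kg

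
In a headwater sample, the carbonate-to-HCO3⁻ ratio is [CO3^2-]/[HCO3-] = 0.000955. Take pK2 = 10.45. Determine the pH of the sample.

pH = 7.43

From K2 = [H⁺][CO3^2-]/[HCO3-]:  pH = pK2 + log₁₀([CO3^2-]/[HCO3-])
log₁₀(0.000955) = -3.020
pH = 10.45 + (-3.020) = 7.43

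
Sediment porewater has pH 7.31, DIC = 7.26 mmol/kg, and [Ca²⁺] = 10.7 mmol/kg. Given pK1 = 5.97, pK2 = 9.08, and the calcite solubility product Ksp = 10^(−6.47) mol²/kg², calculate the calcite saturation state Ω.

α₂ = 1 / (1 + [H⁺]/K2 + [H⁺]²/(K1K2)) = 1 / (1 + 10^+1.77 + 10^+0.43)
   = 1 / (1 + 58.884 + 2.6915) = 1/62.576 = 0.01598
[CO3²⁻] = α₂ × DIC = 0.01598 × 7.26 = 0.1160 mmol/kg
Ksp = 10^(−6.47) = 3.388×10^-7
Ω = [Ca²⁺][CO3²⁻]/Ksp = (10.7×10^-3)(1.160×10^-4) / 3.388×10^-7 = 3.66

Ω = 3.66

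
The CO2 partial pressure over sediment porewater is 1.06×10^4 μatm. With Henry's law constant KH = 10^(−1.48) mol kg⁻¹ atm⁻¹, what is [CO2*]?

[CO2*] = 351 μmol/kg

KH = 10^(−1.48) = 3.311×10^-2 mol kg⁻¹ atm⁻¹
[CO2*] = KH · pCO2 = 3.311×10^-2 × 1.06×10^4×10^-6 atm = 3.51×10^-4 mol/kg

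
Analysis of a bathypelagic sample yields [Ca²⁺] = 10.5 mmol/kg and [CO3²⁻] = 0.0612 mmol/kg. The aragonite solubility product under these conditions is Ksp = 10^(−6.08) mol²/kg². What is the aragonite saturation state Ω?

Ω = 0.773

Ksp = 10^(−6.08) = 8.318×10^-7
Ω = [Ca²⁺][CO3²⁻]/Ksp = (10.5×10^-3)(0.0612×10^-3) / 8.318×10^-7 = 0.773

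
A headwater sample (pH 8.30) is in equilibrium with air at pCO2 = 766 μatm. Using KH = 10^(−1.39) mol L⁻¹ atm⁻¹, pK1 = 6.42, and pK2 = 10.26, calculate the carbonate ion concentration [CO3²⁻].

[CO3²⁻] = 0.0260 mmol/L

[CO2*] = KH · pCO2 = 10^(−1.39) × 766×10^-6 = 3.121×10^-5 mol/L
α₀ = 1/(1 + K1/[H⁺] + K1K2/[H⁺]²) = 1/(1 + 10^+1.88 + 10^-0.08) = 0.01287
DIC = [CO2*]/α₀ = 3.121×10^-5 / 0.01287 = 2.424 mmol/L
[CO3²⁻] = α₂·DIC; α₂ = 0.01071, so [CO3²⁻] = 0.01071 × 2.424 = 0.0260 mmol/L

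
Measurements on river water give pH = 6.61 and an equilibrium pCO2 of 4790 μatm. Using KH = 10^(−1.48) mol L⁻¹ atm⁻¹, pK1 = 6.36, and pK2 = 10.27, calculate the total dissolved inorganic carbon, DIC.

[CO2*] = KH · pCO2 = 10^(−1.48) × 4790×10^-6 = 1.586×10^-4 mol/L
α₀ = 1/(1 + K1/[H⁺] + K1K2/[H⁺]²) = 1/(1 + 10^+0.25 + 10^-3.41) = 0.3599
DIC = [CO2*]/α₀ = 1.586×10^-4 / 0.3599 = 0.441 mmol/L

DIC = 0.441 mmol/L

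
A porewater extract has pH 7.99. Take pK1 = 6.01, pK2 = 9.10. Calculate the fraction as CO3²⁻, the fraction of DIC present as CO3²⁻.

α₂ = 1 / (1 + [H⁺]/K2 + [H⁺]²/(K1K2)) = 1 / (1 + 10^+1.11 + 10^-0.87)
   = 1 / (1 + 12.882 + 0.13490) = 1/14.017 = 0.07134

α₂ = 0.0713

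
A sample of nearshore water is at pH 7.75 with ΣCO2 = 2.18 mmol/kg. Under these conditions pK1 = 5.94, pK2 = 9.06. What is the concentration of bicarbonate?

α₁ = 1 / (1 + [H⁺]/K1 + K2/[H⁺]) = 1 / (1 + 10^-1.81 + 10^-1.31)
   = 1 / (1 + 0.015488 + 0.048978) = 1/1.0645 = 0.9394
[HCO3⁻] = α₁ × DIC = 0.9394 × 2.18 = 2.05 mmol/kg

[HCO3⁻] = 2.05 mmol/kg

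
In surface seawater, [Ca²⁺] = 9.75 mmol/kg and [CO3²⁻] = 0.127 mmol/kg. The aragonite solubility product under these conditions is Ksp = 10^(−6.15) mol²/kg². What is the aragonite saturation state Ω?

Ksp = 10^(−6.15) = 7.079×10^-7
Ω = [Ca²⁺][CO3²⁻]/Ksp = (9.75×10^-3)(0.127×10^-3) / 7.079×10^-7 = 1.75

Ω = 1.75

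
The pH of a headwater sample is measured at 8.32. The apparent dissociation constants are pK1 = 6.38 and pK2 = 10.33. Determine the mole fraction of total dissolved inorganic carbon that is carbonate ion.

α₂ = 1 / (1 + [H⁺]/K2 + [H⁺]²/(K1K2)) = 1 / (1 + 10^+2.01 + 10^+0.07)
   = 1 / (1 + 102.33 + 1.1749) = 1/104.50 = 0.009569

α₂ = 0.00957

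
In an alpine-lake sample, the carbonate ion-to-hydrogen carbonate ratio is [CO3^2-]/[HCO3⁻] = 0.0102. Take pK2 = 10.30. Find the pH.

pH = 8.31

From K2 = [H⁺][CO3^2-]/[HCO3⁻]:  pH = pK2 + log₁₀([CO3^2-]/[HCO3⁻])
log₁₀(0.0102) = -1.991
pH = 10.30 + (-1.991) = 8.31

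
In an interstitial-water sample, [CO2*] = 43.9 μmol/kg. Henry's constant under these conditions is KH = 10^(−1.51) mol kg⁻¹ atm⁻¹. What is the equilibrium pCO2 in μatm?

KH = 10^(−1.51) = 3.090×10^-2 mol kg⁻¹ atm⁻¹
pCO2 = [CO2*]/KH = 43.9×10^-6 / 3.090×10^-2 = 1.42×10^-3 atm = 1420 μatm

pCO2 = 1420 μatm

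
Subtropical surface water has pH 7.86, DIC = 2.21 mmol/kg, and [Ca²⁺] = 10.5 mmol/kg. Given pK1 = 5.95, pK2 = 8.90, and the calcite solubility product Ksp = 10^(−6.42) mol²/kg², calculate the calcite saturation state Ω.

Ω = 5.04

α₂ = 1 / (1 + [H⁺]/K2 + [H⁺]²/(K1K2)) = 1 / (1 + 10^+1.04 + 10^-0.87)
   = 1 / (1 + 10.965 + 0.13490) = 1/12.100 = 0.08265
[CO3²⁻] = α₂ × DIC = 0.08265 × 2.21 = 0.1826 mmol/kg
Ksp = 10^(−6.42) = 3.802×10^-7
Ω = [Ca²⁺][CO3²⁻]/Ksp = (10.5×10^-3)(1.826×10^-4) / 3.802×10^-7 = 5.04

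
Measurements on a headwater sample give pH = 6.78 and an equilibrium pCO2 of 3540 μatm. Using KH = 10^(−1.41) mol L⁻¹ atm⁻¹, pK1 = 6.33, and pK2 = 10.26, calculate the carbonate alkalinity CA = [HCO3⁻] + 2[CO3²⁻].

CA = 0.388 mmol/L

[CO2*] = KH · pCO2 = 10^(−1.41) × 3540×10^-6 = 1.377×10^-4 mol/L
α₀ = 1/(1 + K1/[H⁺] + K1K2/[H⁺]²) = 1/(1 + 10^+0.45 + 10^-3.03) = 0.2618
DIC = [CO2*]/α₀ = 1.377×10^-4 / 0.2618 = 0.5260 mmol/L
CA = (α₁ + 2α₂)·DIC = (0.7379 + 2×0.0002444) × 0.5260 = 0.388 mmol/L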